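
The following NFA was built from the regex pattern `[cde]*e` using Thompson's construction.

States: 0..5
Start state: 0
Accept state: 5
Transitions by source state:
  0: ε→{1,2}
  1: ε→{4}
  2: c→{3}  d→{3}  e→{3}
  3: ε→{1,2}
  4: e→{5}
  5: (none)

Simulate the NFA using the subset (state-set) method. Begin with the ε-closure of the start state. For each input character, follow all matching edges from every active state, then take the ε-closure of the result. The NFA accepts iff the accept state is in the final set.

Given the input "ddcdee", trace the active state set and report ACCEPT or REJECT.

start: ε-closure({0}) = {0,1,2,4}
'd' @ 1: {1,2,3,4}
'd' @ 2: {1,2,3,4}
'c' @ 3: {1,2,3,4}
'd' @ 4: {1,2,3,4}
'e' @ 5: {1,2,3,4,5}  ✓accept
'e' @ 6: {1,2,3,4,5}  ✓accept
after full input: {1,2,3,4,5}  (accept=5 in)

Answer: ACCEPT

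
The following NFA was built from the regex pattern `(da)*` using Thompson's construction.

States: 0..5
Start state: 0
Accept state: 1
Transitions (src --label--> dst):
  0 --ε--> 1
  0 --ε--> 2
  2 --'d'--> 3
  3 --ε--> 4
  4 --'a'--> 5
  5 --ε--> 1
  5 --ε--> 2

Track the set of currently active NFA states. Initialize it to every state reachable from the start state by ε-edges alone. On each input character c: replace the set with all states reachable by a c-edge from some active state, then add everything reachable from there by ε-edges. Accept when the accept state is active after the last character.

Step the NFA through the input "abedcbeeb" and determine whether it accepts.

S₀ = ε-closure({0}) = {0,1,2}
'a' @ 1: {}  — no active states
rest 'bedcbeeb' ignored (set empty)
after full input: {}  (accept=1 not in)

Answer: REJECT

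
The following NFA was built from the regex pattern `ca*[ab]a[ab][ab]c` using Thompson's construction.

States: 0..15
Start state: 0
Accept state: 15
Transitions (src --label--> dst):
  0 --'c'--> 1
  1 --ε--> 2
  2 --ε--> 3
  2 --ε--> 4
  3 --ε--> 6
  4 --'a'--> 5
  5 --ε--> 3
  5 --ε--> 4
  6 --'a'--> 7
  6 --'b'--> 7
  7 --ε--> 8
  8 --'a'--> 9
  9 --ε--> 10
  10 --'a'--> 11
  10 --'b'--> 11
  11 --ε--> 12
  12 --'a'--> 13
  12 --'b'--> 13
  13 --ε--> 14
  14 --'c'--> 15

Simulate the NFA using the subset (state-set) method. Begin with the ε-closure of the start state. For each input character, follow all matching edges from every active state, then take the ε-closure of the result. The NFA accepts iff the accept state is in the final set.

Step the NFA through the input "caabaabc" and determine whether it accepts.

Answer: ACCEPT

Trace:
start: ε-closure({0}) = {0}
'c' @ 1: {1,2,3,4,6}
'a' @ 2: {3,4,5,6,7,8}
'a' @ 3: {3,4,5,6,7,8,9,10}
'b' @ 4: {7,8,11,12}
'a' @ 5: {9,10,13,14}
'a' @ 6: {11,12}
'b' @ 7: {13,14}
'c' @ 8: {15}  ✓accept
after full input: {15}  (accept=15 in)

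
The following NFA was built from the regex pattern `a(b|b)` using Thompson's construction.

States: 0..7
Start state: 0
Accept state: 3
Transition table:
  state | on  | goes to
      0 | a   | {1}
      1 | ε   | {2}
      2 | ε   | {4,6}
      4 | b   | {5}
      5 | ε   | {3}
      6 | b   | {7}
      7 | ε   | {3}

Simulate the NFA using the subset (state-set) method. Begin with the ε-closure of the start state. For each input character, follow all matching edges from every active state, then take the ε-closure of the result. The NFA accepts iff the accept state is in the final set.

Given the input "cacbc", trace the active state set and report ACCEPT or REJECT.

Answer: REJECT

Derivation:
initial (ε-close {0}): {0}
'c' @ 1: {}  — dead — no transitions
rest 'acbc' ignored (set empty)
final: {}; accept 3 not in set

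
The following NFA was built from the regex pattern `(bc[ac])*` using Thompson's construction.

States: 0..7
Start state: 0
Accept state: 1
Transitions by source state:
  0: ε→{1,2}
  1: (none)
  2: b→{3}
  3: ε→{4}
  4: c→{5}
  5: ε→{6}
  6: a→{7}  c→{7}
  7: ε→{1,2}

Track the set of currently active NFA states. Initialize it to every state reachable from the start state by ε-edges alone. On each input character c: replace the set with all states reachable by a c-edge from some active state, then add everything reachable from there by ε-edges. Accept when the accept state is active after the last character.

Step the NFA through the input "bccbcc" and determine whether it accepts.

initial (ε-close {0}): {0,1,2}
'b' @ 1: {3,4}
'c' @ 2: {5,6}
'c' @ 3: {1,2,7}  [accepting]
'b' @ 4: {3,4}
'c' @ 5: {5,6}
'c' @ 6: {1,2,7}  [accepting]
end set {1,2,7} — state 1 in

Answer: ACCEPT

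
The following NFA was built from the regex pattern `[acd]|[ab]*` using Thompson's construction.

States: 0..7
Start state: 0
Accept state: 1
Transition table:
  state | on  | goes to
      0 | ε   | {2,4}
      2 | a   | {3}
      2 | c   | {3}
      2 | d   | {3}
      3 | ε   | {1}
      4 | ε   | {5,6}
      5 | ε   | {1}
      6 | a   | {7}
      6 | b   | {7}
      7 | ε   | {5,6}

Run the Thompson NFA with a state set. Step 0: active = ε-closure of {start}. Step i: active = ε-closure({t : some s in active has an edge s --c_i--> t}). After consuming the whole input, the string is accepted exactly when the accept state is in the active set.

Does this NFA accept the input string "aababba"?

initial (ε-close {0}): {0,1,2,4,5,6}
'a' @ 1: {1,3,5,6,7}  (accept∈set)
'a' @ 2: {1,5,6,7}  (accept∈set)
'b' @ 3: {1,5,6,7}  (accept∈set)
'a' @ 4: {1,5,6,7}  (accept∈set)
'b' @ 5: {1,5,6,7}  (accept∈set)
'b' @ 6: {1,5,6,7}  (accept∈set)
'a' @ 7: {1,5,6,7}  (accept∈set)
end set {1,5,6,7} — state 1 in

Answer: ACCEPT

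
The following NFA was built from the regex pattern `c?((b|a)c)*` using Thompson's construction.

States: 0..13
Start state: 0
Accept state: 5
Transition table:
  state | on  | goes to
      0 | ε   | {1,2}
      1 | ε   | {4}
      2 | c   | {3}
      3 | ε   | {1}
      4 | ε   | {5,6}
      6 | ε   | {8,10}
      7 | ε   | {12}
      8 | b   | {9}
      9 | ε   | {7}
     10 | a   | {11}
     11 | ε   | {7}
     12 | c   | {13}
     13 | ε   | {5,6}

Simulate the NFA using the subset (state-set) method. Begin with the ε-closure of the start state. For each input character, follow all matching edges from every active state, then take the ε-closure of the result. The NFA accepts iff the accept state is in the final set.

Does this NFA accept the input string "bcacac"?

start: ε-closure({0}) = {0,1,2,4,5,6,8,10}
'b' @ 1: {7,9,12}
'c' @ 2: {5,6,8,10,13}  [accepting]
'a' @ 3: {7,11,12}
'c' @ 4: {5,6,8,10,13}  [accepting]
'a' @ 5: {7,11,12}
'c' @ 6: {5,6,8,10,13}  [accepting]
after full input: {5,6,8,10,13}  (accept=5 in)

Answer: ACCEPT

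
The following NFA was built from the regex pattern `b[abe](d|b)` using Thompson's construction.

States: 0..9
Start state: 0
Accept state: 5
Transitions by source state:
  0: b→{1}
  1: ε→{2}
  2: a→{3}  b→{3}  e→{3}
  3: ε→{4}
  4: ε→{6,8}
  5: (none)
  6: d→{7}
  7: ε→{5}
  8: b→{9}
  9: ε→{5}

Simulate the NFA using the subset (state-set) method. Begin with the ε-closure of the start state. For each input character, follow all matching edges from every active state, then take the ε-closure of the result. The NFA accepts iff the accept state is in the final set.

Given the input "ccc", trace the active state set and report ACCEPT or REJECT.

Answer: REJECT

Steps:
start: ε-closure({0}) = {0}
'c' @ 1: {}  — state set empty
rest 'cc' ignored (set empty)
end set {} — state 5 not in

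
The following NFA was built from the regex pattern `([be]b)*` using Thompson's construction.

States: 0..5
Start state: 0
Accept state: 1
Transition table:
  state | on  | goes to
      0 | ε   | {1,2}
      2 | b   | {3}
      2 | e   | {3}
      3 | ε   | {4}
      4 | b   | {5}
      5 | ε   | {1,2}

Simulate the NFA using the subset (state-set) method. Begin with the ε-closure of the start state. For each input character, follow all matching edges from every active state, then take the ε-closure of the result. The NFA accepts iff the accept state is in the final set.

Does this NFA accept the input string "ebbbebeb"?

Answer: ACCEPT

Derivation:
start: ε-closure({0}) = {0,1,2}
'e' @ 1: {3,4}
'b' @ 2: {1,2,5}  ✓accept
'b' @ 3: {3,4}
'b' @ 4: {1,2,5}  ✓accept
'e' @ 5: {3,4}
'b' @ 6: {1,2,5}  ✓accept
'e' @ 7: {3,4}
'b' @ 8: {1,2,5}  ✓accept
after full input: {1,2,5}  (accept=1 in)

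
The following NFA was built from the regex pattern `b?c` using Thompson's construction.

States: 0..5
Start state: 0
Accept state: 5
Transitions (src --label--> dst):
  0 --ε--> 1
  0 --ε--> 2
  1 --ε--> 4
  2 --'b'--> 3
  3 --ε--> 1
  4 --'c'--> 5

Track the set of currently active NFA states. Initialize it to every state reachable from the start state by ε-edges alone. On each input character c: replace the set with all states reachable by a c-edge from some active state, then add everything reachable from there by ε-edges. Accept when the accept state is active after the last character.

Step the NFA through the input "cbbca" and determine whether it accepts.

initial (ε-close {0}): {0,1,2,4}
'c' @ 1: {5}  ✓accept
'b' @ 2: {}  — no active states
rest 'bca' ignored (set empty)
after full input: {}  (accept=5 not in)

Answer: REJECT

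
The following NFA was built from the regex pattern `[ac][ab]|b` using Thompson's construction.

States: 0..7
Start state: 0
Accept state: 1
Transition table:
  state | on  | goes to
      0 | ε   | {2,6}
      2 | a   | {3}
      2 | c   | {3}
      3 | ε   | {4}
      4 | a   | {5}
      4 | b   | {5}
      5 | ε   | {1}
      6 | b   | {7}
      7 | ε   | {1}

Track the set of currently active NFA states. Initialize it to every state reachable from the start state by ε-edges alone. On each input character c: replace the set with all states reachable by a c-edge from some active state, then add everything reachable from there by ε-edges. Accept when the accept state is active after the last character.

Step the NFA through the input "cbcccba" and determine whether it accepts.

Answer: REJECT

Trace:
start: ε-closure({0}) = {0,2,6}
'c' @ 1: {3,4}
'b' @ 2: {1,5}  (accept∈set)
'c' @ 3: {}  — state set empty
rest 'ccba' ignored (set empty)
after full input: {}  (accept=1 not in)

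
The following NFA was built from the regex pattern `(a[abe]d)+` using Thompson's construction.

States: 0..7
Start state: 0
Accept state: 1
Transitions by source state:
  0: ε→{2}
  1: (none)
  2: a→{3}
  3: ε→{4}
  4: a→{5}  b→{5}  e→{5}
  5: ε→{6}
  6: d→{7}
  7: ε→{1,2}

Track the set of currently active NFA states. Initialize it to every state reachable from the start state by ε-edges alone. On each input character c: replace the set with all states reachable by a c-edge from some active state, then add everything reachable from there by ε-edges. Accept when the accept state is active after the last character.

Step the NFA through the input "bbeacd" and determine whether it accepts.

initial (ε-close {0}): {0,2}
'b' @ 1: {}  — dead — no transitions
rest 'beacd' ignored (set empty)
final: {}; accept 1 not in set

Answer: REJECT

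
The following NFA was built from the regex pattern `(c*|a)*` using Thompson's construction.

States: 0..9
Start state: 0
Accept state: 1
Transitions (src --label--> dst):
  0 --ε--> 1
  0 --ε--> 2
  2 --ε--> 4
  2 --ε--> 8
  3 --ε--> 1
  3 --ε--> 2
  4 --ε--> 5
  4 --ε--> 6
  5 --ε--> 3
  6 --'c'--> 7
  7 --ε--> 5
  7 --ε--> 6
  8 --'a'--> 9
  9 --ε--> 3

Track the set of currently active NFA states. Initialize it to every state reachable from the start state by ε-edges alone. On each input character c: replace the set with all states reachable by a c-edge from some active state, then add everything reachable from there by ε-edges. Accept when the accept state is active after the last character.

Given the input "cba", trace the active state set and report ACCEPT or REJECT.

Answer: REJECT

Steps:
S₀ = ε-closure({0}) = {0,1,2,3,4,5,6,8}
'c' @ 1: {1,2,3,4,5,6,7,8}  [accepting]
'b' @ 2: {}  — no active states
rest 'a' ignored (set empty)
end set {} — state 1 not in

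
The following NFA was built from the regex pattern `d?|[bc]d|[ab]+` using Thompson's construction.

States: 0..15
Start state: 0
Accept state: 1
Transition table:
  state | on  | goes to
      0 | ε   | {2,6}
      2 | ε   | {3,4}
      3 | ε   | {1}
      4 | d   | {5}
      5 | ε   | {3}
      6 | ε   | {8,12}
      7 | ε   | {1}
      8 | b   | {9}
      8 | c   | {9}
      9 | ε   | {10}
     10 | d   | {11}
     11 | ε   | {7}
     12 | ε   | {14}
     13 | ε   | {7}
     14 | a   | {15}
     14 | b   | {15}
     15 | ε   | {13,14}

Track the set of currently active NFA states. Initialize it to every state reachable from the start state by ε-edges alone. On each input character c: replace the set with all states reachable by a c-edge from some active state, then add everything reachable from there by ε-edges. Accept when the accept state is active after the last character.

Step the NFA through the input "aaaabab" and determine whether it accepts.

Answer: ACCEPT

Trace:
S₀ = ε-closure({0}) = {0,1,2,3,4,6,8,12,14}
'a' @ 1: {1,7,13,14,15}  (accept∈set)
'a' @ 2: {1,7,13,14,15}  (accept∈set)
'a' @ 3: {1,7,13,14,15}  (accept∈set)
'a' @ 4: {1,7,13,14,15}  (accept∈set)
'b' @ 5: {1,7,13,14,15}  (accept∈set)
'a' @ 6: {1,7,13,14,15}  (accept∈set)
'b' @ 7: {1,7,13,14,15}  (accept∈set)
end set {1,7,13,14,15} — state 1 in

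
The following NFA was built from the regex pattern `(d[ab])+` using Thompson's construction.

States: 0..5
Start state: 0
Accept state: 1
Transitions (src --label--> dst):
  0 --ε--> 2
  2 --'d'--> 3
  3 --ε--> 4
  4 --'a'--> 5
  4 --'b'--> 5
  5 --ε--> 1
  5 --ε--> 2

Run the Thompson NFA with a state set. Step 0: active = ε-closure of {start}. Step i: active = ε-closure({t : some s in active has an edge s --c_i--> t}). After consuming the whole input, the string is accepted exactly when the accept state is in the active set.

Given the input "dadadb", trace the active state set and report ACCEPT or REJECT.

initial (ε-close {0}): {0,2}
'd' @ 1: {3,4}
'a' @ 2: {1,2,5}  ✓accept
'd' @ 3: {3,4}
'a' @ 4: {1,2,5}  ✓accept
'd' @ 5: {3,4}
'b' @ 6: {1,2,5}  ✓accept
after full input: {1,2,5}  (accept=1 in)

Answer: ACCEPT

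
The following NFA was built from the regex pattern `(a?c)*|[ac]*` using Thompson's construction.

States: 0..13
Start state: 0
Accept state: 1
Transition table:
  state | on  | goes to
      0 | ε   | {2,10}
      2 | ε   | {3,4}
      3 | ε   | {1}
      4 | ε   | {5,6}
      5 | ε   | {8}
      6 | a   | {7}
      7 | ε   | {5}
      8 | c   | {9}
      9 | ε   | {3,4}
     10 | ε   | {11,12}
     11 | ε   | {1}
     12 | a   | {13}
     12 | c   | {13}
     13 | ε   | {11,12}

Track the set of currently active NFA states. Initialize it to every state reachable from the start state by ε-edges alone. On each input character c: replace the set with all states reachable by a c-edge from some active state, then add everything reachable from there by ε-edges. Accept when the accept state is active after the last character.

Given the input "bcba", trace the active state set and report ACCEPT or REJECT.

Answer: REJECT

Steps:
S₀ = ε-closure({0}) = {0,1,2,3,4,5,6,8,10,11,12}
'b' @ 1: {}  — no active states
rest 'cba' ignored (set empty)
final: {}; accept 1 not in set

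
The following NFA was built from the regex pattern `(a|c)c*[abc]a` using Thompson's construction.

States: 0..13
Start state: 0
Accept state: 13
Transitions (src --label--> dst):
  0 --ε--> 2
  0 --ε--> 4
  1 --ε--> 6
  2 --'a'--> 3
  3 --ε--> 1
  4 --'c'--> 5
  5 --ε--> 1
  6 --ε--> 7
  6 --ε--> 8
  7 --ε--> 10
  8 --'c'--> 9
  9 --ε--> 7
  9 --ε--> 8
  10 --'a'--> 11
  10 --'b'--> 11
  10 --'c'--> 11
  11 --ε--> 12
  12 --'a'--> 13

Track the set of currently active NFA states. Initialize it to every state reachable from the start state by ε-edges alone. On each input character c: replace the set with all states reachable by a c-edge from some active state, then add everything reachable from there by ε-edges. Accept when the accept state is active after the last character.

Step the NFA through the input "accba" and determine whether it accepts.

Answer: ACCEPT

Steps:
start: ε-closure({0}) = {0,2,4}
'a' @ 1: {1,3,6,7,8,10}
'c' @ 2: {7,8,9,10,11,12}
'c' @ 3: {7,8,9,10,11,12}
'b' @ 4: {11,12}
'a' @ 5: {13}  [accepting]
after full input: {13}  (accept=13 in)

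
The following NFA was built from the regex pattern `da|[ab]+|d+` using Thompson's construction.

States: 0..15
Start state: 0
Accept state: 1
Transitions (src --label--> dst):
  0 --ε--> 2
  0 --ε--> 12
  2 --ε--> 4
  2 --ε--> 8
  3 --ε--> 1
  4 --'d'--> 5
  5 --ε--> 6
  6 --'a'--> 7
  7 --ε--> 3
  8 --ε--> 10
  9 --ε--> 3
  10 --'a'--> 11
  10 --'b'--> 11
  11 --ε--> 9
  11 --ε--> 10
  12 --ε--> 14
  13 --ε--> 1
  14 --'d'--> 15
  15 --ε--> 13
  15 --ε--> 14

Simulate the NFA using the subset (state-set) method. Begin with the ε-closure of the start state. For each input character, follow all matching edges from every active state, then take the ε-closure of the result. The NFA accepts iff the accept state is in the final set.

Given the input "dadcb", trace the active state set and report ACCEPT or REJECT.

Answer: REJECT

Trace:
S₀ = ε-closure({0}) = {0,2,4,8,10,12,14}
'd' @ 1: {1,5,6,13,14,15}  ✓accept
'a' @ 2: {1,3,7}  ✓accept
'd' @ 3: {}  — no active states
rest 'cb' ignored (set empty)
after full input: {}  (accept=1 not in)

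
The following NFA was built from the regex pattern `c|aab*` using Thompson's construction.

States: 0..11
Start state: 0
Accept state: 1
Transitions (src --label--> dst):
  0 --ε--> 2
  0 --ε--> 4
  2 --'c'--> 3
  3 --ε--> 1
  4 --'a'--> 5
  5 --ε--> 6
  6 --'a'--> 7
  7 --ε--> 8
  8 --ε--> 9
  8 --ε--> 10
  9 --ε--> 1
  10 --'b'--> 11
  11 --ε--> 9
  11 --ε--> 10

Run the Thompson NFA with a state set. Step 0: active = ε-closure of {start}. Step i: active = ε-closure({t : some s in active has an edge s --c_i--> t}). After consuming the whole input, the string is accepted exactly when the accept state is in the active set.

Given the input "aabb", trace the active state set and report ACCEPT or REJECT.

initial (ε-close {0}): {0,2,4}
'a' @ 1: {5,6}
'a' @ 2: {1,7,8,9,10}  (accept∈set)
'b' @ 3: {1,9,10,11}  (accept∈set)
'b' @ 4: {1,9,10,11}  (accept∈set)
end set {1,9,10,11} — state 1 in

Answer: ACCEPT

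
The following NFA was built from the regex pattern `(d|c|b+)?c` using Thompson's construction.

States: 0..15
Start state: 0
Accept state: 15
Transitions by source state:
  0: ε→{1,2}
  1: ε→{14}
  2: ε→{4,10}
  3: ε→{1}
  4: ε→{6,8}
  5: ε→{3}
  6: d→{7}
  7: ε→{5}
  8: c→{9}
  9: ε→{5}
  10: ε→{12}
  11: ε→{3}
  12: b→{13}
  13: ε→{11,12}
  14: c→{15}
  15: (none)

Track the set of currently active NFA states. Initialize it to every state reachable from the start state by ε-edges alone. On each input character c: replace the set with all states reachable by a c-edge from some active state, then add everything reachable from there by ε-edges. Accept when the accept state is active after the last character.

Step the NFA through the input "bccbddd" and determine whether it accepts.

Answer: REJECT

Derivation:
S₀ = ε-closure({0}) = {0,1,2,4,6,8,10,12,14}
'b' @ 1: {1,3,11,12,13,14}
'c' @ 2: {15}  [accepting]
'c' @ 3: {}  — dead — no transitions
rest 'bddd' ignored (set empty)
after full input: {}  (accept=15 not in)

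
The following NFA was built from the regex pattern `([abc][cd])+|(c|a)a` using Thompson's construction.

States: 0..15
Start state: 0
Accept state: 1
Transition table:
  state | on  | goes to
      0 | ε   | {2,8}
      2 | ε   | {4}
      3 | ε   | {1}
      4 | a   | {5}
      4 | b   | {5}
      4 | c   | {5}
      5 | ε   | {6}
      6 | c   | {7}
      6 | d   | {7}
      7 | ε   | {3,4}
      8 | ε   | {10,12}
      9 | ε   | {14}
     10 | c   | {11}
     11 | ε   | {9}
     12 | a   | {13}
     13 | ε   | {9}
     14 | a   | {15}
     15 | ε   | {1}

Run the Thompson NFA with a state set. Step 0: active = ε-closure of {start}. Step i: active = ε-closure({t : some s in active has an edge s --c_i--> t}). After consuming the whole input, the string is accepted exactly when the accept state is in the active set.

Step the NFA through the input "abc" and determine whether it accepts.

Answer: REJECT

Trace:
start: ε-closure({0}) = {0,2,4,8,10,12}
'a' @ 1: {5,6,9,13,14}
'b' @ 2: {}  — dead — no transitions
rest 'c' ignored (set empty)
final: {}; accept 1 not in set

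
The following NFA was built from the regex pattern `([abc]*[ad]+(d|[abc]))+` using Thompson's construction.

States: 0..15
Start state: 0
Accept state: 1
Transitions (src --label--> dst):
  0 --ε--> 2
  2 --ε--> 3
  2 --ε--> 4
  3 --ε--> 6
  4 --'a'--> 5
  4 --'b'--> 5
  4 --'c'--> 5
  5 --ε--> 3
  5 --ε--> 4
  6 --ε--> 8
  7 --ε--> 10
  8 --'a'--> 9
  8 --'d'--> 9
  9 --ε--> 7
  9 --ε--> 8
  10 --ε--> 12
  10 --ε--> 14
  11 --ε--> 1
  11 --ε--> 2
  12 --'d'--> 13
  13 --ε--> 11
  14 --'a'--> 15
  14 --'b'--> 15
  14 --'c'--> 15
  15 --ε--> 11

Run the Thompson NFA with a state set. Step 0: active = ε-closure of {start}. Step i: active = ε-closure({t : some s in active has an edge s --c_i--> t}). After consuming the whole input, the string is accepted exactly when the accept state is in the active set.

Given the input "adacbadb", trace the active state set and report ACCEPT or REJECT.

Answer: ACCEPT

Steps:
start: ε-closure({0}) = {0,2,3,4,6,8}
'a' @ 1: {3,4,5,6,7,8,9,10,12,14}
'd' @ 2: {1,2,3,4,6,7,8,9,10,11,12,13,14}  ✓accept
'a' @ 3: {1,2,3,4,5,6,7,8,9,10,11,12,14,15}  ✓accept
'c' @ 4: {1,2,3,4,5,6,8,11,15}  ✓accept
'b' @ 5: {3,4,5,6,8}
'a' @ 6: {3,4,5,6,7,8,9,10,12,14}
'd' @ 7: {1,2,3,4,6,7,8,9,10,11,12,13,14}  ✓accept
'b' @ 8: {1,2,3,4,5,6,8,11,15}  ✓accept
after full input: {1,2,3,4,5,6,8,11,15}  (accept=1 in)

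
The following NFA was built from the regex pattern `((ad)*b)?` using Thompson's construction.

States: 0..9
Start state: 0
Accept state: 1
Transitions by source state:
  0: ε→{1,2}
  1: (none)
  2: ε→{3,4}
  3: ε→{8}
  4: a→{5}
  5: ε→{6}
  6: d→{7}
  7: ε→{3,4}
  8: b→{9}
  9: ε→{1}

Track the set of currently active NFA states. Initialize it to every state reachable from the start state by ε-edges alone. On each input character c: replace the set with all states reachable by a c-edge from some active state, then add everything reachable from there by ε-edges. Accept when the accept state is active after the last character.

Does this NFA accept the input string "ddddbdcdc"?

start: ε-closure({0}) = {0,1,2,3,4,8}
'd' @ 1: {}  — no active states
rest 'dddbdcdc' ignored (set empty)
after full input: {}  (accept=1 not in)

Answer: REJECT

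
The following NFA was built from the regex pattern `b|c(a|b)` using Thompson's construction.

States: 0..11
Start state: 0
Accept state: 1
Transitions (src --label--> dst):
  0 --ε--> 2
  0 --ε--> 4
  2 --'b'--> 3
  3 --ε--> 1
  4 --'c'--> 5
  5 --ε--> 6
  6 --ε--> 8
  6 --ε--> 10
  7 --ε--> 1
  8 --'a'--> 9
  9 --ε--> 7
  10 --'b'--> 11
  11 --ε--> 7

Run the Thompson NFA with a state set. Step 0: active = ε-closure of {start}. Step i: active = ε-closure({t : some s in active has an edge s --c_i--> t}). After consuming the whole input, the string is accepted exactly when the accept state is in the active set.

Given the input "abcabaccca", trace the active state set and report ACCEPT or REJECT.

initial (ε-close {0}): {0,2,4}
'a' @ 1: {}  — state set empty
rest 'bcabaccca' ignored (set empty)
end set {} — state 1 not in

Answer: REJECT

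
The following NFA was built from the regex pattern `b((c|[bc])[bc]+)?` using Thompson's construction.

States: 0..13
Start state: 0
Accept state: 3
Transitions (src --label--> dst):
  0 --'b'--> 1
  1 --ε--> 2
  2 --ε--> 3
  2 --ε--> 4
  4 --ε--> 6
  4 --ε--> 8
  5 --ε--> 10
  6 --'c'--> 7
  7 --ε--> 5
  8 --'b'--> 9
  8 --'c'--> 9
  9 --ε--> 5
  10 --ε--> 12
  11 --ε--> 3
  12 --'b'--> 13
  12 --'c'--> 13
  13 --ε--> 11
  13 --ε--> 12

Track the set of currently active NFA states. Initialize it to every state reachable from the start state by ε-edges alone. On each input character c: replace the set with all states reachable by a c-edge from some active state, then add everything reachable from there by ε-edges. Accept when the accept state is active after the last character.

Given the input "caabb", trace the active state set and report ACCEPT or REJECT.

S₀ = ε-closure({0}) = {0}
'c' @ 1: {}  — state set empty
rest 'aabb' ignored (set empty)
after full input: {}  (accept=3 not in)

Answer: REJECT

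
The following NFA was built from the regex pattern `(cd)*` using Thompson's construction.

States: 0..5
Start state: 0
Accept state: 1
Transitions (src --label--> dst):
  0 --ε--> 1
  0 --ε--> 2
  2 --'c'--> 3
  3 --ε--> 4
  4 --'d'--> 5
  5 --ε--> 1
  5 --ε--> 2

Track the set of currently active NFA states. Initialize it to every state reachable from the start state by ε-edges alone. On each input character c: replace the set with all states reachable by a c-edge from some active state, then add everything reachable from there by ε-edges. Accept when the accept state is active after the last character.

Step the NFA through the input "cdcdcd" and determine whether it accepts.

S₀ = ε-closure({0}) = {0,1,2}
'c' @ 1: {3,4}
'd' @ 2: {1,2,5}  [accepting]
'c' @ 3: {3,4}
'd' @ 4: {1,2,5}  [accepting]
'c' @ 5: {3,4}
'd' @ 6: {1,2,5}  [accepting]
end set {1,2,5} — state 1 in

Answer: ACCEPT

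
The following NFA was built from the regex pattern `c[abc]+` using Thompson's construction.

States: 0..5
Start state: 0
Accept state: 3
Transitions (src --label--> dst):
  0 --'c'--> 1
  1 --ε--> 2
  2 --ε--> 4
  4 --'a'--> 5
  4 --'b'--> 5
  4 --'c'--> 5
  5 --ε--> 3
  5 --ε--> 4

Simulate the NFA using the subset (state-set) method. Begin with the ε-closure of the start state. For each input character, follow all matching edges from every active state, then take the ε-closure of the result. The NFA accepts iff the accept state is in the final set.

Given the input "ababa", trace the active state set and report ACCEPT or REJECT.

Answer: REJECT

Trace:
start: ε-closure({0}) = {0}
'a' @ 1: {}  — state set empty
rest 'baba' ignored (set empty)
final: {}; accept 3 not in set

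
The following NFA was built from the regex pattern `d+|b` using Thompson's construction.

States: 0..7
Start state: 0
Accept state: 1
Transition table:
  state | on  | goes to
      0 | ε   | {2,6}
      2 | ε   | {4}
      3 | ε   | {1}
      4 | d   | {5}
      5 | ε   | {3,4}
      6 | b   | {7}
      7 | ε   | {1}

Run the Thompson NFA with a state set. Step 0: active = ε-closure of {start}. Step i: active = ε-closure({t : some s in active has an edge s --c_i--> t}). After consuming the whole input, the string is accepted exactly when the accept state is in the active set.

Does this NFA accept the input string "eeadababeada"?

Answer: REJECT

Trace:
initial (ε-close {0}): {0,2,4,6}
'e' @ 1: {}  — state set empty
rest 'eadababeada' ignored (set empty)
after full input: {}  (accept=1 not in)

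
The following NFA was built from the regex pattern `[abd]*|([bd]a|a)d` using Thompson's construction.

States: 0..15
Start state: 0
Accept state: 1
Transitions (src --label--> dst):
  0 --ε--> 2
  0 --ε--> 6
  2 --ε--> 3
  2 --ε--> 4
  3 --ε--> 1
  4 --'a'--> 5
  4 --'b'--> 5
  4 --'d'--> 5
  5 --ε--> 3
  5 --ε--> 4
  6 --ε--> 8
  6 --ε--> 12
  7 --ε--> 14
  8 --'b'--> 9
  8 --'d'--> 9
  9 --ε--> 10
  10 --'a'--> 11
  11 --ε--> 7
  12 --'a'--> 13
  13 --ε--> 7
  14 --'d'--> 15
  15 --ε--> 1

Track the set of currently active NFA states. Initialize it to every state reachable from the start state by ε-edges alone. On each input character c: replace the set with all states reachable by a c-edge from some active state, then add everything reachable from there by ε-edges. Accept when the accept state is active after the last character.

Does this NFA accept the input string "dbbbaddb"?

initial (ε-close {0}): {0,1,2,3,4,6,8,12}
'd' @ 1: {1,3,4,5,9,10}  ✓accept
'b' @ 2: {1,3,4,5}  ✓accept
'b' @ 3: {1,3,4,5}  ✓accept
'b' @ 4: {1,3,4,5}  ✓accept
'a' @ 5: {1,3,4,5}  ✓accept
'd' @ 6: {1,3,4,5}  ✓accept
'd' @ 7: {1,3,4,5}  ✓accept
'b' @ 8: {1,3,4,5}  ✓accept
final: {1,3,4,5}; accept 1 in set

Answer: ACCEPT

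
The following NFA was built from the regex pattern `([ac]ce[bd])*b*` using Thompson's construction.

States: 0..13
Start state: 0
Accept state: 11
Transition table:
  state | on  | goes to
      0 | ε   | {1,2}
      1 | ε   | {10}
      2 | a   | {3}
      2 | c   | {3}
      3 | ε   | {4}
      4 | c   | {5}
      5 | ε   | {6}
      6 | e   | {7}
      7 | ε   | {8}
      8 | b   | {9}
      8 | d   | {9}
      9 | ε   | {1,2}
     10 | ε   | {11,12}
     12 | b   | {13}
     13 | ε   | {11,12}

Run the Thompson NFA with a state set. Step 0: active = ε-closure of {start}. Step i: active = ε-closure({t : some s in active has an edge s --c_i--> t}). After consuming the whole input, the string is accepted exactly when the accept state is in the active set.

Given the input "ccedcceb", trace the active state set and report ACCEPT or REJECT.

Answer: ACCEPT

Derivation:
initial (ε-close {0}): {0,1,2,10,11,12}
'c' @ 1: {3,4}
'c' @ 2: {5,6}
'e' @ 3: {7,8}
'd' @ 4: {1,2,9,10,11,12}  ✓accept
'c' @ 5: {3,4}
'c' @ 6: {5,6}
'e' @ 7: {7,8}
'b' @ 8: {1,2,9,10,11,12}  ✓accept
end set {1,2,9,10,11,12} — state 11 in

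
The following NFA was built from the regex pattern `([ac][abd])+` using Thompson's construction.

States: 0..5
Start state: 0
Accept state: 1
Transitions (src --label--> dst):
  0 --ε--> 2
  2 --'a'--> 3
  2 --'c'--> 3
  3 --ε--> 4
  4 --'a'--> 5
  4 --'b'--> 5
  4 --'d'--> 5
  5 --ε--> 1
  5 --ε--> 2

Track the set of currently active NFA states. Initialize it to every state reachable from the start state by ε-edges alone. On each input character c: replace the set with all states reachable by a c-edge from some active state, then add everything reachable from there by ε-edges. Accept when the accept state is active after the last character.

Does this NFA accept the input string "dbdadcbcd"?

Answer: REJECT

Trace:
start: ε-closure({0}) = {0,2}
'd' @ 1: {}  — no active states
rest 'bdadcbcd' ignored (set empty)
final: {}; accept 1 not in set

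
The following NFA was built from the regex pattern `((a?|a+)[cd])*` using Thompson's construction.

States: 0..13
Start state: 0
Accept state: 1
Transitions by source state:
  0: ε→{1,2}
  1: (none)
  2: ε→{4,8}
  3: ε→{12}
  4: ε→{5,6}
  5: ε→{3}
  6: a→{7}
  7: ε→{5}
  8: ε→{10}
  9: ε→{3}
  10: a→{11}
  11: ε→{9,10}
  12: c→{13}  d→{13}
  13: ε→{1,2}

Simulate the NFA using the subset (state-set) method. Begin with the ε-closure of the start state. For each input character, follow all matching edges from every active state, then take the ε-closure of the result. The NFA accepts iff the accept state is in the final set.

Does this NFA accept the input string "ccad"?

S₀ = ε-closure({0}) = {0,1,2,3,4,5,6,8,10,12}
'c' @ 1: {1,2,3,4,5,6,8,10,12,13}  ✓accept
'c' @ 2: {1,2,3,4,5,6,8,10,12,13}  ✓accept
'a' @ 3: {3,5,7,9,10,11,12}
'd' @ 4: {1,2,3,4,5,6,8,10,12,13}  ✓accept
end set {1,2,3,4,5,6,8,10,12,13} — state 1 in

Answer: ACCEPT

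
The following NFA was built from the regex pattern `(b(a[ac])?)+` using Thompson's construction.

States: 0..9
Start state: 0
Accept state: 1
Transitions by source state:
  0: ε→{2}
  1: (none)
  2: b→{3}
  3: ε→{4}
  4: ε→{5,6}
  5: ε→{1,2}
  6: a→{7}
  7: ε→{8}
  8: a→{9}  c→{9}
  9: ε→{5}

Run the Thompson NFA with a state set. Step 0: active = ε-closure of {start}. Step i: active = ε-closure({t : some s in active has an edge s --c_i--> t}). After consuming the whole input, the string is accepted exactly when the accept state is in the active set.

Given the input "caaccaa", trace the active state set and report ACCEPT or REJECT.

S₀ = ε-closure({0}) = {0,2}
'c' @ 1: {}  — no active states
rest 'aaccaa' ignored (set empty)
final: {}; accept 1 not in set

Answer: REJECT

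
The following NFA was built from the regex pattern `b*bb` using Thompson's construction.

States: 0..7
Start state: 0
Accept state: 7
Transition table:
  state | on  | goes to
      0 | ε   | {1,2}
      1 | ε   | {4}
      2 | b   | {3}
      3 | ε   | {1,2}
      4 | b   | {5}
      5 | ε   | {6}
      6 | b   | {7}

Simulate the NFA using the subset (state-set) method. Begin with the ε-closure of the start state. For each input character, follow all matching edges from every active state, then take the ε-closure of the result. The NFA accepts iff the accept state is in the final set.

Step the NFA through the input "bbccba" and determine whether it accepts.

Answer: REJECT

Trace:
start: ε-closure({0}) = {0,1,2,4}
'b' @ 1: {1,2,3,4,5,6}
'b' @ 2: {1,2,3,4,5,6,7}  ✓accept
'c' @ 3: {}  — no active states
rest 'cba' ignored (set empty)
end set {} — state 7 not in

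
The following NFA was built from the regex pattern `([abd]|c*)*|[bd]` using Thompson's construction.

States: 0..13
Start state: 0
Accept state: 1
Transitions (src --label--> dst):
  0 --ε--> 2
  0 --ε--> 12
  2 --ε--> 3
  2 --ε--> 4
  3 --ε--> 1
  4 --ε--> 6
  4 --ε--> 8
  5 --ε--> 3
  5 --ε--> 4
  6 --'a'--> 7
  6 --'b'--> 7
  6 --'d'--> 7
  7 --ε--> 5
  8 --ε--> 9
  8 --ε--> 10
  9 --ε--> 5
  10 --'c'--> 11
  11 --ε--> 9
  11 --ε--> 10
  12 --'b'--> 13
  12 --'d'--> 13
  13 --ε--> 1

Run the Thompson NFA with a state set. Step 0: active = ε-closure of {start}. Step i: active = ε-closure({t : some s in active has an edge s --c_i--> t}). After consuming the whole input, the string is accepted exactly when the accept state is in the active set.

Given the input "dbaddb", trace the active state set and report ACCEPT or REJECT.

Answer: ACCEPT

Derivation:
S₀ = ε-closure({0}) = {0,1,2,3,4,5,6,8,9,10,12}
'd' @ 1: {1,3,4,5,6,7,8,9,10,13}  (accept∈set)
'b' @ 2: {1,3,4,5,6,7,8,9,10}  (accept∈set)
'a' @ 3: {1,3,4,5,6,7,8,9,10}  (accept∈set)
'd' @ 4: {1,3,4,5,6,7,8,9,10}  (accept∈set)
'd' @ 5: {1,3,4,5,6,7,8,9,10}  (accept∈set)
'b' @ 6: {1,3,4,5,6,7,8,9,10}  (accept∈set)
end set {1,3,4,5,6,7,8,9,10} — state 1 in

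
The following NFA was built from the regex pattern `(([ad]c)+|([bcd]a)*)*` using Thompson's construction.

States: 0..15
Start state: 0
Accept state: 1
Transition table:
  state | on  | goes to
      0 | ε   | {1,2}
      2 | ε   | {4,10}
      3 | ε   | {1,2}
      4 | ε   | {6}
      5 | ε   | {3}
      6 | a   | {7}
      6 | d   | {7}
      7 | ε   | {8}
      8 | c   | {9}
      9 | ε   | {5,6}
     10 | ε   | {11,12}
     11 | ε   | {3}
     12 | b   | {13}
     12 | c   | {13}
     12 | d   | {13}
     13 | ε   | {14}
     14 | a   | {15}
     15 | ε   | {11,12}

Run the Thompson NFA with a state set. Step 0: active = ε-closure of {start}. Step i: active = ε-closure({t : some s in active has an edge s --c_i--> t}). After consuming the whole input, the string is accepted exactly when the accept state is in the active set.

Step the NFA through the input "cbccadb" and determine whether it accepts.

Answer: REJECT

Steps:
initial (ε-close {0}): {0,1,2,3,4,6,10,11,12}
'c' @ 1: {13,14}
'b' @ 2: {}  — dead — no transitions
rest 'ccadb' ignored (set empty)
after full input: {}  (accept=1 not in)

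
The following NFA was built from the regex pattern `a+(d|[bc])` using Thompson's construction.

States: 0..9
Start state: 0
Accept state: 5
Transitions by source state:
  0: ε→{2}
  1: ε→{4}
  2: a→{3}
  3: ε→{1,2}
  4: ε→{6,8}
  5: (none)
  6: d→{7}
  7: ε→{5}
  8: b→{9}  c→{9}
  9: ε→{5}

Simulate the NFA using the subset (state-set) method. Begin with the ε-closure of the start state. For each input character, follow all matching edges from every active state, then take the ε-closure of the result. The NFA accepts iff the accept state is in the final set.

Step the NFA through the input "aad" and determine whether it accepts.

Answer: ACCEPT

Trace:
start: ε-closure({0}) = {0,2}
'a' @ 1: {1,2,3,4,6,8}
'a' @ 2: {1,2,3,4,6,8}
'd' @ 3: {5,7}  [accepting]
end set {5,7} — state 5 in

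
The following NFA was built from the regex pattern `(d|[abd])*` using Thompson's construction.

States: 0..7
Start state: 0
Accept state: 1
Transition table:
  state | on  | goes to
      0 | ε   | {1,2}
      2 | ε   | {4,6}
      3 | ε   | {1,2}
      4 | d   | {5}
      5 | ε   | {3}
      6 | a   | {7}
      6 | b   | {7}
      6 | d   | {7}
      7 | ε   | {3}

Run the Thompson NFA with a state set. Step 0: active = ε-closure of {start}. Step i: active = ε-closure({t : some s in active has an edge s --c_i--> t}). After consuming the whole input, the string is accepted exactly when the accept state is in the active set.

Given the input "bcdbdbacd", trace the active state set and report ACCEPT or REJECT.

initial (ε-close {0}): {0,1,2,4,6}
'b' @ 1: {1,2,3,4,6,7}  (accept∈set)
'c' @ 2: {}  — no active states
rest 'dbdbacd' ignored (set empty)
after full input: {}  (accept=1 not in)

Answer: REJECT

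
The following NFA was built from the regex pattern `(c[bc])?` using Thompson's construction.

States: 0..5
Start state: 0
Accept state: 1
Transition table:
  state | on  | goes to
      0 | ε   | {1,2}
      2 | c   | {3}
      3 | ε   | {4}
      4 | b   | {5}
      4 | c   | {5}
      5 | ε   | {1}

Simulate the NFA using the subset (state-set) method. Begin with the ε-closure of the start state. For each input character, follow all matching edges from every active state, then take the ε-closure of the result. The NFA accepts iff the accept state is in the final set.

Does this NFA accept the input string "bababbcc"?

Answer: REJECT

Steps:
start: ε-closure({0}) = {0,1,2}
'b' @ 1: {}  — no active states
rest 'ababbcc' ignored (set empty)
end set {} — state 1 not in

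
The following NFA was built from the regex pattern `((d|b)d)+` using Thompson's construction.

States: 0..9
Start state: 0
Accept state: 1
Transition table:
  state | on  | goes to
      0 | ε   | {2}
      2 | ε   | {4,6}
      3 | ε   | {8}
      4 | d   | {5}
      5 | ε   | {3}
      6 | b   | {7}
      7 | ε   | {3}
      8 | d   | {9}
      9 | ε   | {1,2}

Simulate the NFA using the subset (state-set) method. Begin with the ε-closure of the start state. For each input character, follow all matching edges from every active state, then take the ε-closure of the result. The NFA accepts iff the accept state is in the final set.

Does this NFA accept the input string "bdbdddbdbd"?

Answer: ACCEPT

Trace:
initial (ε-close {0}): {0,2,4,6}
'b' @ 1: {3,7,8}
'd' @ 2: {1,2,4,6,9}  [accepting]
'b' @ 3: {3,7,8}
'd' @ 4: {1,2,4,6,9}  [accepting]
'd' @ 5: {3,5,8}
'd' @ 6: {1,2,4,6,9}  [accepting]
'b' @ 7: {3,7,8}
'd' @ 8: {1,2,4,6,9}  [accepting]
'b' @ 9: {3,7,8}
'd' @ 10: {1,2,4,6,9}  [accepting]
after full input: {1,2,4,6,9}  (accept=1 in)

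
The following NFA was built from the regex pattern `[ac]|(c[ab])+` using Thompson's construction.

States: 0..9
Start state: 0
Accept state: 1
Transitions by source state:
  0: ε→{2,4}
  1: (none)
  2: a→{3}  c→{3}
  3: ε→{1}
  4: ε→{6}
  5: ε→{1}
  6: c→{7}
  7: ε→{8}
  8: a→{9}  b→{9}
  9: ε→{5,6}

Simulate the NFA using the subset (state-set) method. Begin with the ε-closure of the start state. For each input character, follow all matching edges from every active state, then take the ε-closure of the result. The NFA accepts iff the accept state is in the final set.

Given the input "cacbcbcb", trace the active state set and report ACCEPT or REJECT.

Answer: ACCEPT

Trace:
start: ε-closure({0}) = {0,2,4,6}
'c' @ 1: {1,3,7,8}  ✓accept
'a' @ 2: {1,5,6,9}  ✓accept
'c' @ 3: {7,8}
'b' @ 4: {1,5,6,9}  ✓accept
'c' @ 5: {7,8}
'b' @ 6: {1,5,6,9}  ✓accept
'c' @ 7: {7,8}
'b' @ 8: {1,5,6,9}  ✓accept
final: {1,5,6,9}; accept 1 in set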